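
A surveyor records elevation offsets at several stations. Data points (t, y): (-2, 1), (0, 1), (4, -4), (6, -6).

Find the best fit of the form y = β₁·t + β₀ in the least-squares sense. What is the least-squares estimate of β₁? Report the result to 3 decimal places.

AᵀA·[β₁, β₀]ᵀ = Aᵀy reads: 56·β₁ + 8·β₀ = -54;  8·β₁ + 4·β₀ = -8.
(Σt·t = 56, Σt = 8, Σ1 = 4, Σt·y = -54, Σy = -8.)
Eliminating β₀: 4·(row 1) − 8·(row 2) gives 160·β₁ = 4·(-54) − 8·(-8) = -152, so β₁ = -19/20.
Then β₀ = ((-8) − 8·(-19/20))/4 = -1/10.

β₁ = -0.950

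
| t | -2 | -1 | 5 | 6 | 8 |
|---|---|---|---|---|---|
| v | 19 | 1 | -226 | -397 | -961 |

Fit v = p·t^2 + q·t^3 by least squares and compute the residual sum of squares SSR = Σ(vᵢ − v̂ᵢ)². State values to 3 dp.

SSR = 3.936

From the data, Σt^2·t^2 = 6034, Σt^2·t^3 = 43636, Σt^3·t^3 = 324490.
Right-hand side: Σt^2·v = -81369, Σt^3·v = -606187.
Normal equations: [[6034, 43636]; [43636, 324490]]·[p, q]ᵀ = [-81369, -606187]ᵀ.
Eliminating q: 324490·(row 1) − 43636·(row 2) gives 53872164·p = 324490·(-81369) − 43636·(-606187) = 48149122, so p = 24074561/26936082.
Then q = ((-606187) − 43636·(24074561/26936082))/324490 = -53557337/26936082.
Residuals: -2161897/4489347, -25347908/13468041, 2624284/13468041, 448669/1496449, -2495081/13468041; SSR = 53014283/13468041.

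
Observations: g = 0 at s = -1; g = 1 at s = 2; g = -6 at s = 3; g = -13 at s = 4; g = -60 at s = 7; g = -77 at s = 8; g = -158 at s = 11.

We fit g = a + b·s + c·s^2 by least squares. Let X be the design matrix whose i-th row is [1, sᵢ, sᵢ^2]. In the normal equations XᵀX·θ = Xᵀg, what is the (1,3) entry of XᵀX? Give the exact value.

Row 1 ↔ basis 1, column 3 ↔ basis s^2, so (XᵀX)_{1,3} = Σᵢ s^2 = (1)·(1) + (1)·(4) + (1)·(9) + (1)·(16) + (1)·(49) + (1)·(64) + (1)·(121) = 264.

264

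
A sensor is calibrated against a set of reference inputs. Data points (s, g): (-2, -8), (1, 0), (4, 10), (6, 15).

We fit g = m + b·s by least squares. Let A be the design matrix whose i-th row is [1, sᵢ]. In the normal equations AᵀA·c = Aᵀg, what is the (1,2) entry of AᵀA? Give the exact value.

Row 1 ↔ basis 1, column 2 ↔ basis s, so (AᵀA)_{1,2} = Σᵢ s = (1)·(-2) + (1)·(1) + (1)·(4) + (1)·(6) = 9.

9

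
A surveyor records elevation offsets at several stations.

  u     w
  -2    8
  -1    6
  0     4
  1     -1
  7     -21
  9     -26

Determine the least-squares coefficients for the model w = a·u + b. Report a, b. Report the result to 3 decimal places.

a = -3.232, b = 2.542

XᵀX·[a, b]ᵀ = Xᵀw reads: 136·a + 14·b = -404;  14·a + 6·b = -30.
Eliminating b: 6·(row 1) − 14·(row 2) gives 620·a = 6·(-404) − 14·(-30) = -2004, so a = -501/155.
Then b = ((-30) − 14·(-501/155))/6 = 394/155.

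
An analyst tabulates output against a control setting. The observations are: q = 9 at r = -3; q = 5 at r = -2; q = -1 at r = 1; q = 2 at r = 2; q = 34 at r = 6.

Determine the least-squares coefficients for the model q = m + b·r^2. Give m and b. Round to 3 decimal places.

Sums needed: Σ1 = 5, Σr^2 = 54, Σr^2·r^2 = 1410.
For Aᵀq: Σq = 49, Σr^2·q = 1332.
So AᵀA·[m, b]ᵀ = Aᵀq: [[5, 54]; [54, 1410]]·[m, b]ᵀ = [49, 1332]ᵀ.
Eliminating b: 1410·(row 1) − 54·(row 2) gives 4134·m = 1410·49 − 54·1332 = -2838, so m = -473/689.
Then b = (1332 − 54·(-473/689))/1410 = 669/689.

m = -0.687, b = 0.971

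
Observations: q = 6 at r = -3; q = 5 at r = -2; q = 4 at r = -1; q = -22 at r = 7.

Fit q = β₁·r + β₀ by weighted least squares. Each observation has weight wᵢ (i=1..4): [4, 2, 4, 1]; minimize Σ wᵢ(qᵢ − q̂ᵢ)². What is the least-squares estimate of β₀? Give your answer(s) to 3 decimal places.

With design matrix A, AᵀWA = [[97, -13]; [-13, 11]] and AᵀWq = [-262, 28]ᵀ.
Δ = 97·11 − (-13)² = 898.
β₁ = ((-262)·11 − (-13)·28)/898 = -1259/449; β₀ = (97·28 − (-13)·(-262))/898 = -345/449.

β₀ = -0.768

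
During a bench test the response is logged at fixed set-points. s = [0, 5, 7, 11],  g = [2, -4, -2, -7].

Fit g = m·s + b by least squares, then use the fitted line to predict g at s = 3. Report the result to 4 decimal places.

ĝ = -0.6574

XᵀX·[m, b]ᵀ = Xᵀg reads: 195·m + 23·b = -111;  23·m + 4·b = -11.
(Σs·s = 195, Σs = 23, Σ1 = 4, Σs·g = -111, Σg = -11.)
Determinant 195·4 − 23² = 251.
m = ((-111)·4 − 23·(-11))/251 = -191/251; b = (195·(-11) − 23·(-111))/251 = 408/251.
At s = 3: ĝ = (-191/251)·(3) + (408/251)·(1) = -165/251.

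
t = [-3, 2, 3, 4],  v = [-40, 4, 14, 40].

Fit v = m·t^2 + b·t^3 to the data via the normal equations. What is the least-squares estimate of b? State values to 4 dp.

With design matrix A, AᵀA = [[434, 1056]; [1056, 5618]] and Aᵀv = [422, 4050]ᵀ.
Determinant 434·5618 − 1056² = 1323076.
m = (422·5618 − 1056·4050)/1323076 = -476501/330769; b = (434·4050 − 1056·422)/1323076 = 328017/330769.

b = 0.9917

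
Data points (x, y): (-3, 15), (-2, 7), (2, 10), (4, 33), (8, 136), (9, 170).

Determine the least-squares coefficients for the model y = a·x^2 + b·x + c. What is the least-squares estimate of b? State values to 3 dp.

MᵀM·[a, b, c]ᵀ = Mᵀy reads: 11026·a + 1278·b + 178·c = 23205;  1278·a + 178·b + 18·c = 2711;  178·a + 18·b + 6·c = 371.
Solving the 3×3 system (Gaussian elimination) gives a = 1958/961, b = 1273/1922, c = -575/961.

b = 0.662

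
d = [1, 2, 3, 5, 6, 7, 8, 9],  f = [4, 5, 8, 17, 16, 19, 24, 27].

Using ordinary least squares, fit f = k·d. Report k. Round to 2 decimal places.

k = 2.93

The normal system MᵀM·[k]ᵀ = Mᵀf is [[269]]·[k]ᵀ = [787]ᵀ.
Hence k = 787 / 269 ≈ 2.92565.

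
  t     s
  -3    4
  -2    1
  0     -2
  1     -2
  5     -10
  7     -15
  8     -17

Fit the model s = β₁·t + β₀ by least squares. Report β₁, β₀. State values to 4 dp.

β₁ = -1.8478, β₀ = -1.6337

XᵀX·[β₁, β₀]ᵀ = Xᵀs reads: 152·β₁ + 16·β₀ = -307;  16·β₁ + 7·β₀ = -41.
Eliminating β₀: 7·(row 1) − 16·(row 2) gives 808·β₁ = 7·(-307) − 16·(-41) = -1493, so β₁ = -1493/808.
Then β₀ = ((-41) − 16·(-1493/808))/7 = -165/101.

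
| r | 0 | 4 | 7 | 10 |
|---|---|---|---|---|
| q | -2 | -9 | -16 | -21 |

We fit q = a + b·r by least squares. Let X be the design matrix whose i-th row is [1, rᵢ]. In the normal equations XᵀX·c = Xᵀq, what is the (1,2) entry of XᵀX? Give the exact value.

21

Row 1 ↔ basis 1, column 2 ↔ basis r, so (XᵀX)_{1,2} = Σᵢ r = (1)·(0) + (1)·(4) + (1)·(7) + (1)·(10) = 21.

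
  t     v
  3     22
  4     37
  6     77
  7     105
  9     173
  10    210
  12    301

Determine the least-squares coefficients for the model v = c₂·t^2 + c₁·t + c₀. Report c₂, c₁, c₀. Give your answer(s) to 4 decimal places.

c₂ = 2.0435, c₁ = 0.3858, c₀ = 2.3415

Normal-equation sums: Σt^2·t^2 = 41331, Σt^2·t = 4107, Σt^2 = 435, Σt·t = 435, Σt = 51, Σ1 = 7.
For Xᵀv: Σt^2·v = 87064, Σt·v = 8680, Σv = 925.
XᵀX·[c₂, c₁, c₀]ᵀ = Xᵀv becomes [[41331, 4107, 435]; [4107, 435, 51]; [435, 51, 7]]·[c₂, c₁, c₀]ᵀ = [87064, 8680, 925]ᵀ.
Row-reducing yields c₂ = 1831/896, c₁ = 1037/2688, c₀ = 1049/448.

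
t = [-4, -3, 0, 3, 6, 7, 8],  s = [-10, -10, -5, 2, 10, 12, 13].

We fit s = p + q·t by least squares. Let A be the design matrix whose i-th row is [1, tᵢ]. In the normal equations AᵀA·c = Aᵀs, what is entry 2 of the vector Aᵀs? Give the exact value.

Entry 2 ↔ basis t, so (Aᵀs)_{2} = Σᵢ (t)·sᵢ = (-4)·(-10) + (-3)·(-10) + (0)·(-5) + (3)·(2) + (6)·(10) + (7)·(12) + (8)·(13) = 324.

324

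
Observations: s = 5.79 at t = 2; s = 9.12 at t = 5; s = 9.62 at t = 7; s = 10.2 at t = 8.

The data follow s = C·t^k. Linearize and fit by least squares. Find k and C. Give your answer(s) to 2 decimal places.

Let Y = ln s. Fitting Y = k·ln t + ln C by least squares:
AᵀA = [[11.1814, 6.3279]; [6.3279, 4]], rhs = [14.0094, 8.5528]ᵀ  (here Σln t = 6.3279, Σ(ln t)² = 11.1814, Σln s = 8.5528, Σln t·ln s = 14.0094).
Δ = 11.1814·4 − (6.3279)² = 4.6828; k = (14.0094·4 − 6.3279·8.5528)/4.6828 = 0.40910, ln C = (11.1814·8.5528 − 6.3279·14.0094)/4.6828 = 1.49102, so C = exp(1.49102) = 4.44161.

k = 0.41, C = 4.44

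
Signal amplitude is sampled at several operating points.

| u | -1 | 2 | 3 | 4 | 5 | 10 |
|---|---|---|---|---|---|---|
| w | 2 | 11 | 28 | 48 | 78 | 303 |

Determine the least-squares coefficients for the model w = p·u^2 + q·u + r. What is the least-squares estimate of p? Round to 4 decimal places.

AᵀA·[p, q, r]ᵀ = Aᵀw reads: 10979·p + 1223·q + 155·r = 33316;  1223·p + 155·q + 23·r = 3716;  155·p + 23·q + 6·r = 470.
(Σu^2·u^2 = 10979, Σu^2·u = 1223, Σu^2 = 155, Σu·u = 155, Σu = 23, Σ1 = 6, Σu^2·w = 33316, Σu·w = 3716, Σw = 470.)
Solving the 3×3 system (Gaussian elimination) gives p = 39629/13260, q = 6943/13260, r = -972/1105.

p = 2.9886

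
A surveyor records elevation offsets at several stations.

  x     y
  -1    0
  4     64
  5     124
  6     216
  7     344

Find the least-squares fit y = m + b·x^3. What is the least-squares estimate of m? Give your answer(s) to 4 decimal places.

m = 0.0606

Compute the Gram sums: Σ1 = 5, Σx^3 = 747, Σx^3·x^3 = 184027.
For Aᵀy: Σy = 748, Σx^3·y = 184244.
So AᵀA·[m, b]ᵀ = Aᵀy: [[5, 747]; [747, 184027]]·[m, b]ᵀ = [748, 184244]ᵀ.
det = 5·184027 − 747² = 362126.
m = (748·184027 − 747·184244)/362126 = 10964/181063; b = (5·184244 − 747·748)/362126 = 181232/181063.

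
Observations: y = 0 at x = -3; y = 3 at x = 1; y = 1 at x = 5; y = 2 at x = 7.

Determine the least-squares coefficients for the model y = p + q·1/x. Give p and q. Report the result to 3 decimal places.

Entries of AᵀA: Σ1 = 4, Σ1/x = 106/105, Σ1/x·1/x = 12916/11025.
Moment sums: Σy = 6, Σ1/x·y = 122/35.
Determinant 4·(12916/11025) − (106/105)² = 4492/1225.
p = (6·(12916/11025) − (106/105)·(122/35))/(4492/1225) = 1075/1123; q = (4·(122/35) − (106/105)·6)/(4492/1225) = 2415/1123.

p = 0.957, q = 2.150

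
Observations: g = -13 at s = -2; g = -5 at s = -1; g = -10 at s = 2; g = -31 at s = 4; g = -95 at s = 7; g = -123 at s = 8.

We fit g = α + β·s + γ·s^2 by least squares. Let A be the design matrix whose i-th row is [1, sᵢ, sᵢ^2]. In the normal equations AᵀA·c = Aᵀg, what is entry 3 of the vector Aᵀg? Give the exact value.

-13120

Entry 3 ↔ basis s^2, so (Aᵀg)_{3} = Σᵢ (s^2)·gᵢ = (4)·(-13) + (1)·(-5) + (4)·(-10) + (16)·(-31) + (49)·(-95) + (64)·(-123) = -13120.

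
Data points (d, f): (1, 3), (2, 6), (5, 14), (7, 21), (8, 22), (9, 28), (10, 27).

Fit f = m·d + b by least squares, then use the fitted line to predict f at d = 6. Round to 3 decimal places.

Compute the Gram sums: Σd·d = 324, Σd = 42, Σ1 = 7.
For Aᵀf: Σd·f = 930, Σf = 121.
det = 324·7 − 42² = 504.
m = (930·7 − 42·121)/504 = 17/6; b = (324·121 − 42·930)/504 = 2/7.
At d = 6: f̂ = (17/6)·(6) + (2/7)·(1) = 121/7.

f̂ = 17.286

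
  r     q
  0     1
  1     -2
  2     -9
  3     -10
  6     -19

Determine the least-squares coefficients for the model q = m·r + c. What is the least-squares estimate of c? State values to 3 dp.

c = 0.170

Forming MᵀM = [[50, 12]; [12, 5]] and Mᵀq = [-164, -39]ᵀ gives MᵀM·[m, c]ᵀ = Mᵀq.
det = 50·5 − 12² = 106.
m = ((-164)·5 − 12·(-39))/106 = -176/53; c = (50·(-39) − 12·(-164))/106 = 9/53.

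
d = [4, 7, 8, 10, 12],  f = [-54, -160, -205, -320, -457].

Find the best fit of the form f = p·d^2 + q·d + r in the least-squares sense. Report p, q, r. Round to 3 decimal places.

p = -3.079, q = -1.118, r = -0.343

Normal-equation sums: Σd^2·d^2 = 37489, Σd^2·d = 3647, Σd^2 = 373, Σd·d = 373, Σd = 41, Σ1 = 5.
Moment sums: Σd^2·f = -119632, Σd·f = -11660, Σf = -1196.
Inverting the 3×3 Gram matrix, [p, q, r]ᵀ = [-12048/3913, -4374/3913, -1342/3913]ᵀ.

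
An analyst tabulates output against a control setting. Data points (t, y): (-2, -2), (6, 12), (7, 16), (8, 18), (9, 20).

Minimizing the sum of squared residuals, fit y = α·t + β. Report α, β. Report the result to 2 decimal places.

α = 1.99, β = 1.66

Compute the Gram sums: Σt·t = 234, Σt = 28, Σ1 = 5.
Moment sums: Σt·y = 512, Σy = 64.
AᵀA·[α, β]ᵀ = Aᵀy becomes [[234, 28]; [28, 5]]·[α, β]ᵀ = [512, 64]ᵀ.
Determinant 234·5 − 28² = 386.
α = (512·5 − 28·64)/386 = 384/193; β = (234·64 − 28·512)/386 = 320/193.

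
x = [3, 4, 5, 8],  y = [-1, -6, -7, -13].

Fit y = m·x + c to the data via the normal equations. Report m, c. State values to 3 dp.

Compute the Gram sums: Σx·x = 114, Σx = 20, Σ1 = 4.
For Mᵀy: Σx·y = -166, Σy = -27.
MᵀM·[m, c]ᵀ = Mᵀy becomes [[114, 20]; [20, 4]]·[m, c]ᵀ = [-166, -27]ᵀ.
Determinant 114·4 − 20² = 56.
m = ((-166)·4 − 20·(-27))/56 = -31/14; c = (114·(-27) − 20·(-166))/56 = 121/28.

m = -2.214, c = 4.321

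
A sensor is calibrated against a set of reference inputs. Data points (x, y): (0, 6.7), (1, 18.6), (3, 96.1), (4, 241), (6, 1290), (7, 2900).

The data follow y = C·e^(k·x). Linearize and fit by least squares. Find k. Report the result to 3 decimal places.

Linearized form: ln y = k·x + ln C. From the 6 transformed points,
XᵀX = [[111.0000, 21.0000]; [21.0000, 6]], rhs = [137.3402, 30.0103]ᵀ  (here Σx = 21.0000, Σ(x)² = 111.0000, Σln y = 30.0103, Σx·ln y = 137.3402).
Solving (det = 225.0000): k = 0.86144, ln C = 1.98668.

k = 0.861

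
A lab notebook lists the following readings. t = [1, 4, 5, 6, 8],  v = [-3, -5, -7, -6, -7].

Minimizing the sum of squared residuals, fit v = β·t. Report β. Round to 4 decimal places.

Setting ∂/∂β … = 0 gives: 142·β = -150.
β = (-150)/142 = -1.05634.

β = -1.0563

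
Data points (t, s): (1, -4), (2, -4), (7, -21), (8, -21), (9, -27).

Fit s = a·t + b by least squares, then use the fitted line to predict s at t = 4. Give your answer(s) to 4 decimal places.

ŝ = -11.3421

From the data, Σt·t = 199, Σt = 27, Σ1 = 5.
Moment sums: Σt·s = -570, Σs = -77.
Eliminating b: 5·(row 1) − 27·(row 2) gives 266·a = 5·(-570) − 27·(-77) = -771, so a = -771/266.
Then b = ((-77) − 27·(-771/266))/5 = 67/266.
At t = 4: ŝ = (-771/266)·(4) + (67/266)·(1) = -431/38.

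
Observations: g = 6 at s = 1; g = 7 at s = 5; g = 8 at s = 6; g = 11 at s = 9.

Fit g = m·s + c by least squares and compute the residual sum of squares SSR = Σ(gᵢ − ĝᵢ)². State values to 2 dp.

Setting ∂/∂m … = 0 gives: 143·m + 21·c = 188;  21·m + 4·c = 32.
(Σs·s = 143, Σs = 21, Σ1 = 4, Σs·g = 188, Σg = 32.)
Determinant 143·4 − 21² = 131.
m = (188·4 − 21·32)/131 = 80/131; c = (143·32 − 21·188)/131 = 628/131.
Residuals: 78/131, -111/131, -60/131, 93/131; SSR = 234/131.

SSR = 1.79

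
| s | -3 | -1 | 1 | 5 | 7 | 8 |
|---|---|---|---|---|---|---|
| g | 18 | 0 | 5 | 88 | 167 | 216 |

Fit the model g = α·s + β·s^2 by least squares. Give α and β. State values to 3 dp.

Setting ∂/∂α … = 0 gives: 149·α + 953·β = 3288;  953·α + 7205·β = 24374.
(Σs·s = 149, Σs·s^2 = 953, Σs^2·s^2 = 7205, Σs·g = 3288, Σs^2·g = 24374.)
det = 149·7205 − 953² = 165336.
α = (3288·7205 − 953·24374)/165336 = 230809/82668; β = (149·24374 − 953·3288)/165336 = 249131/82668.

α = 2.792, β = 3.014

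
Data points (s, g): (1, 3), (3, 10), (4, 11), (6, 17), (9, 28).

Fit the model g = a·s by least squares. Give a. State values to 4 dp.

a = 3.0140

With design matrix A, AᵀA = [[143]] and Aᵀg = [431]ᵀ.
Hence a = 431 / 143 ≈ 3.01399.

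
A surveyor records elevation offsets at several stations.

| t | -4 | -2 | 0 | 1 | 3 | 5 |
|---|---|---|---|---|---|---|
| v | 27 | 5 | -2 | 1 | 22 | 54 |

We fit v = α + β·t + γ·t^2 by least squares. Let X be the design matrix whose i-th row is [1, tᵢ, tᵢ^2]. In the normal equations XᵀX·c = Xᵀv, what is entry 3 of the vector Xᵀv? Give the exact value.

2001

Entry 3 ↔ basis t^2, so (Xᵀv)_{3} = Σᵢ (t^2)·vᵢ = (16)·(27) + (4)·(5) + (0)·(-2) + (1)·(1) + (9)·(22) + (25)·(54) = 2001.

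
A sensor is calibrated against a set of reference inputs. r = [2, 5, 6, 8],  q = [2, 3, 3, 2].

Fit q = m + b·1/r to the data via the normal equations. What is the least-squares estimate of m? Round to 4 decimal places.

The normal system XᵀX·[m, b]ᵀ = Xᵀq is [[4, 119/120]; [119/120, 4801/14400]]·[m, b]ᵀ = [10, 47/20]ᵀ.
Determinant 4·(4801/14400) − (119/120)² = 1681/4800.
m = (10·(4801/14400) − (119/120)·(47/20))/(1681/4800) = 14452/5043; b = (4·(47/20) − (119/120)·10)/(1681/4800) = -2480/1681.

m = 2.8658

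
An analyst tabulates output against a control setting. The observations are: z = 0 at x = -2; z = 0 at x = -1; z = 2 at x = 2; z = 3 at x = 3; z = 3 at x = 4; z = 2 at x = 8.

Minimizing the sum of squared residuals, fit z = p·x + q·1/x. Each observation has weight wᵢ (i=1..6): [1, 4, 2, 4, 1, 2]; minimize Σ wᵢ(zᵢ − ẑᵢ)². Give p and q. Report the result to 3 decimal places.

The normal equations are: 196·p + 14·q = 88;  14·p + (1523/288)·q = 29/4.
Δ = 196·(1523/288) − 14² = 60515/72.
p = (88·(1523/288) − 14·(29/4))/(60515/72) = 26198/60515; q = (196·(29/4) − 14·88)/(60515/72) = 1944/8645.

p = 0.433, q = 0.225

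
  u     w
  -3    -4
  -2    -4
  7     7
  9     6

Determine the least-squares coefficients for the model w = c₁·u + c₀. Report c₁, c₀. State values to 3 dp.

From the data, Σu·u = 143, Σu = 11, Σ1 = 4.
Right-hand side: Σu·w = 123, Σw = 5.
Normal equations: [[143, 11]; [11, 4]]·[c₁, c₀]ᵀ = [123, 5]ᵀ.
Eliminating c₀: 4·(row 1) − 11·(row 2) gives 451·c₁ = 4·123 − 11·5 = 437, so c₁ = 437/451.
Then c₀ = (5 − 11·(437/451))/4 = -58/41.

c₁ = 0.969, c₀ = -1.415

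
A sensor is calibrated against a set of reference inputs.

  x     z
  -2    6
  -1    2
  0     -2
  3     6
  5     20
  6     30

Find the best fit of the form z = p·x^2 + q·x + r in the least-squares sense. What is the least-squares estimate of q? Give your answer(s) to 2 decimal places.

q = -1.15

Compute the Gram sums: Σx^2·x^2 = 2019, Σx^2·x = 359, Σx^2 = 75, Σx·x = 75, Σx = 11, Σ1 = 6.
Moment sums: Σx^2·z = 1660, Σx·z = 284, Σz = 62.
So MᵀM·[p, q, r]ᵀ = Mᵀz: [[2019, 359, 75]; [359, 75, 11]; [75, 11, 6]]·[p, q, r]ᵀ = [1660, 284, 62]ᵀ.
Row-reducing yields p = 8099/7680, q = -2953/2560, r = -1409/1920.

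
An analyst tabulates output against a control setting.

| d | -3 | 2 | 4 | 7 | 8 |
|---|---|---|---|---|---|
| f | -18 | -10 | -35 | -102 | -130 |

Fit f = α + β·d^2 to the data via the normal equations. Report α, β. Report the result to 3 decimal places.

α = -1.519, β = -2.024

Setting ∂/∂α … = 0 gives: 5·α + 142·β = -295;  142·α + 6850·β = -14080.
Eliminating β: 6850·(row 1) − 142·(row 2) gives 14086·α = 6850·(-295) − 142·(-14080) = -21390, so α = -10695/7043.
Then β = ((-14080) − 142·(-10695/7043))/6850 = -14255/7043.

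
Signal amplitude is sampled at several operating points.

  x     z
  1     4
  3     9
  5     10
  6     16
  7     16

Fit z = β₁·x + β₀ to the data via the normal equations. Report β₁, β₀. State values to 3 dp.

From the data, Σx·x = 120, Σx = 22, Σ1 = 5.
And Σx·z = 289, Σz = 55.
AᵀA·[β₁, β₀]ᵀ = Aᵀz becomes [[120, 22]; [22, 5]]·[β₁, β₀]ᵀ = [289, 55]ᵀ.
Eliminating β₀: 5·(row 1) − 22·(row 2) gives 116·β₁ = 5·289 − 22·55 = 235, so β₁ = 235/116.
Then β₀ = (55 − 22·(235/116))/5 = 121/58.

β₁ = 2.026, β₀ = 2.086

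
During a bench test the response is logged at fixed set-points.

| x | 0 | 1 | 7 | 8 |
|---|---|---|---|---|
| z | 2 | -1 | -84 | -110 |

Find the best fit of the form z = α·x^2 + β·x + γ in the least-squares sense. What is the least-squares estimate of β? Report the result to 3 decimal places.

β = -0.797

Forming MᵀM = [[6498, 856, 114]; [856, 114, 16]; [114, 16, 4]] and Mᵀz = [-11157, -1469, -193]ᵀ gives MᵀM·[α, β, γ]ᵀ = Mᵀz.
Row-reducing yields α = -23/14, β = -279/350, γ = 44/25.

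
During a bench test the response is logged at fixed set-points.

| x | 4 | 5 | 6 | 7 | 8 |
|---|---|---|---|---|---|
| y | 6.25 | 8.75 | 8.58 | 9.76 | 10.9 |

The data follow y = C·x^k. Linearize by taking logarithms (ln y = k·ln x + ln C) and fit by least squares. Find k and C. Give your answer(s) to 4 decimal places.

Let Y = ln y. Fitting Y = k·ln x + ln C by least squares:
Σln x = 8.8128, Σ(ln x)² = 15.8331, Σln y = 10.8181, Σln x·ln y = 19.2834.
Normal system: [[15.8331, 8.8128]; [8.8128, 5]]·[k, ln C]ᵀ = [19.2834, 10.8181]ᵀ.
Solving (det = 1.4995): k = 0.71916, ln C = 0.89605, so C = exp(0.89605) = 2.44991.

k = 0.7192, C = 2.4499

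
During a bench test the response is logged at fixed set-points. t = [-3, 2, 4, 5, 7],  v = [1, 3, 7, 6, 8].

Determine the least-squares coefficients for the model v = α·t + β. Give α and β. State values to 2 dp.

Compute the Gram sums: Σt·t = 103, Σt = 15, Σ1 = 5.
Right-hand side: Σt·v = 117, Σv = 25.
Δ = 103·5 − 15² = 290.
α = (117·5 − 15·25)/290 = 21/29; β = (103·25 − 15·117)/290 = 82/29.

α = 0.72, β = 2.83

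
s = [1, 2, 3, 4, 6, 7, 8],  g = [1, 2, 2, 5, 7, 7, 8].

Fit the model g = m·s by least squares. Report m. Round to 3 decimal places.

Entries of MᵀM: Σs·s = 179.
Right-hand side: Σs·g = 186.
Hence m = 186 / 179 ≈ 1.03911.

m = 1.039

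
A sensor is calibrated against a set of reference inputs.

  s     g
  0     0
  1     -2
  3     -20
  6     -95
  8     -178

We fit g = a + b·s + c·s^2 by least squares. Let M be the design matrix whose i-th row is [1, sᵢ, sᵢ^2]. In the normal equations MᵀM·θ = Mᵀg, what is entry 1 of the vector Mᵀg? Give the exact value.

-295

Entry 1 ↔ basis 1, so (Mᵀg)_{1} = Σᵢ gᵢ = (1)·(0) + (1)·(-2) + (1)·(-20) + (1)·(-95) + (1)·(-178) = -295.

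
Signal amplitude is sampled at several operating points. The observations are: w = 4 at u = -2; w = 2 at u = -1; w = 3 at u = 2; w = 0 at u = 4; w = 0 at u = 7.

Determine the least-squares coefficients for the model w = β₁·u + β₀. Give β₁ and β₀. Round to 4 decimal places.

β₁ = -0.4074, β₀ = 2.6148

From the data, Σu·u = 74, Σu = 10, Σ1 = 5.
Moment sums: Σu·w = -4, Σw = 9.
So AᵀA·[β₁, β₀]ᵀ = Aᵀw: [[74, 10]; [10, 5]]·[β₁, β₀]ᵀ = [-4, 9]ᵀ.
Eliminating β₀: 5·(row 1) − 10·(row 2) gives 270·β₁ = 5·(-4) − 10·9 = -110, so β₁ = -11/27.
Then β₀ = (9 − 10·(-11/27))/5 = 353/135.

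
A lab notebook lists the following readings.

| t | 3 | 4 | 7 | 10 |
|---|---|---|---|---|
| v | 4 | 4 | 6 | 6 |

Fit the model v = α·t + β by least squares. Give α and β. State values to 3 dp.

Sums needed: Σt·t = 174, Σt = 24, Σ1 = 4.
Moment sums: Σt·v = 130, Σv = 20.
Eliminating β: 4·(row 1) − 24·(row 2) gives 120·α = 4·130 − 24·20 = 40, so α = 1/3.
Then β = (20 − 24·(1/3))/4 = 3.

α = 0.333, β = 3.000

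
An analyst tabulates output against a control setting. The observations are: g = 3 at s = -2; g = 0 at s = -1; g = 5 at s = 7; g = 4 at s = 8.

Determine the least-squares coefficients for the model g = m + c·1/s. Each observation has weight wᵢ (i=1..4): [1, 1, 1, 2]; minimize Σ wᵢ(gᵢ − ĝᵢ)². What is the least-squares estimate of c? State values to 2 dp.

c = 3.56

Compute the Gram sums: Σwᵢ·1 = 5, Σwᵢ·1/s = -31/28, Σwᵢ·1/s·1/s = 2041/1568.
Right-hand side: Σwᵢ·g = 16, Σwᵢ·1/s·g = 3/14.
AᵀWA·[m, c]ᵀ = AᵀWg becomes [[5, -31/28]; [-31/28, 2041/1568]]·[m, c]ᵀ = [16, 3/14]ᵀ.
Determinant 5·(2041/1568) − (-31/28)² = 8283/1568.
m = (16·(2041/1568) − (-31/28)·(3/14))/(8283/1568) = 33028/8283; c = (5·(3/14) − (-31/28)·16)/(8283/1568) = 29456/8283.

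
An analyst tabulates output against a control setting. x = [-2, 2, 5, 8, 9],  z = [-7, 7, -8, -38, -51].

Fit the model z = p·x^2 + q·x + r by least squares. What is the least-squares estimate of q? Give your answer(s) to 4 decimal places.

With design matrix A, AᵀA = [[11314, 1366, 178]; [1366, 178, 22]; [178, 22, 5]] and Aᵀz = [-6763, -775, -97]ᵀ.
Row-reducing yields p = -27427/26872, q = 81621/26872, r = 11994/3359.

q = 3.0374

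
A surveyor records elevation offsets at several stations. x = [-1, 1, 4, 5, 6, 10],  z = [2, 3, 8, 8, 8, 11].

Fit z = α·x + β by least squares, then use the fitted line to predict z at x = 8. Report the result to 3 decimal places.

From the data, Σx·x = 179, Σx = 25, Σ1 = 6.
And Σx·z = 231, Σz = 40.
Eliminating β: 6·(row 1) − 25·(row 2) gives 449·α = 6·231 − 25·40 = 386, so α = 386/449.
Then β = (40 − 25·(386/449))/6 = 1385/449.
At x = 8: ẑ = (386/449)·(8) + (1385/449)·(1) = 4473/449.

ẑ = 9.962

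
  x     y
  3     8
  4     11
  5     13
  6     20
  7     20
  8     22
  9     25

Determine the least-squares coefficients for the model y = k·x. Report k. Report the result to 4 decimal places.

k = 2.8357

Forming AᵀA = [[280]] and Aᵀy = [794]ᵀ gives AᵀA·[k]ᵀ = Aᵀy.
Hence k = 794 / 280 ≈ 2.83571.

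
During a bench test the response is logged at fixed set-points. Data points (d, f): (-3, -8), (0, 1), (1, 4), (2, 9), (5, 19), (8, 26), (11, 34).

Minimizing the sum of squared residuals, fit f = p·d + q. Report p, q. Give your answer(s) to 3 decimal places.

The normal system MᵀM·[p, q]ᵀ = Mᵀf is [[224, 24]; [24, 7]]·[p, q]ᵀ = [723, 85]ᵀ.
Determinant 224·7 − 24² = 992.
p = (723·7 − 24·85)/992 = 3021/992; q = (224·85 − 24·723)/992 = 211/124.

p = 3.045, q = 1.702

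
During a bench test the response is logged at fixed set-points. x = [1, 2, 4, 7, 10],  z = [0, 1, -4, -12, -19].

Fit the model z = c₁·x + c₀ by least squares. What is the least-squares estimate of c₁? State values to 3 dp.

The normal system AᵀA·[c₁, c₀]ᵀ = Aᵀz is [[170, 24]; [24, 5]]·[c₁, c₀]ᵀ = [-288, -34]ᵀ.
det = 170·5 − 24² = 274.
c₁ = ((-288)·5 − 24·(-34))/274 = -312/137; c₀ = (170·(-34) − 24·(-288))/274 = 566/137.

c₁ = -2.277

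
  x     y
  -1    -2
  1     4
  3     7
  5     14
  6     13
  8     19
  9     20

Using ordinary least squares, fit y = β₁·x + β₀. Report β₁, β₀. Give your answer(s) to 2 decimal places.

β₁ = 2.19, β₀ = 1.00

Forming MᵀM = [[217, 31]; [31, 7]] and Mᵀy = [507, 75]ᵀ gives MᵀM·[β₁, β₀]ᵀ = Mᵀy.
Δ = 217·7 − 31² = 558.
β₁ = (507·7 − 31·75)/558 = 68/31; β₀ = (217·75 − 31·507)/558 = 1.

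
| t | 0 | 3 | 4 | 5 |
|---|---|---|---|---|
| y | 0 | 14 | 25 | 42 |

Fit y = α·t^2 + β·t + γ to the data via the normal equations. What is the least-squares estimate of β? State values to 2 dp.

From the data, Σt^2·t^2 = 962, Σt^2·t = 216, Σt^2 = 50, Σt·t = 50, Σt = 12, Σ1 = 4.
Right-hand side: Σt^2·y = 1576, Σt·y = 352, Σy = 81.
Solving the 3×3 system (Gaussian elimination) gives α = 695/362, β = -229/181, γ = 17/362.

β = -1.27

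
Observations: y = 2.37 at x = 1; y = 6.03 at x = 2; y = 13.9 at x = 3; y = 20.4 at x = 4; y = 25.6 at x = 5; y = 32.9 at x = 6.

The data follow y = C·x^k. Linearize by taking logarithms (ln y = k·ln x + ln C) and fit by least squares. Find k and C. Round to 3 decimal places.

Let Y = ln y. Fitting Y = k·ln x + ln C by least squares:
Σln x = 6.5793, Σ(ln x)² = 9.4099, Σln y = 15.0431, Σln x·ln y = 19.7955.
Normal system: [[9.4099, 6.5793]; [6.5793, 6]]·[k, ln C]ᵀ = [19.7955, 15.0431]ᵀ.
Solving (det = 13.1729): k = 1.50311, ln C = 0.85896, so C = exp(0.85896) = 2.36071.

k = 1.503, C = 2.361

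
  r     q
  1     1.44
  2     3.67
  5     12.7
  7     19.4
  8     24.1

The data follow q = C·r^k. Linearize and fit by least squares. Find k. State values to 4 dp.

k = 1.3475

Taking logs, ln q = k·ln r + ln C, so regress ln q on ln r.
XᵀX = [[11.1814, 6.3279]; [6.3279, 5]], rhs = [17.3792, 10.3539]ᵀ  (here Σln r = 6.3279, Σ(ln r)² = 11.1814, Σln q = 10.3539, Σln r·ln q = 17.3792).
Solving (det = 15.8642): k = 1.34749, ln C = 0.36542.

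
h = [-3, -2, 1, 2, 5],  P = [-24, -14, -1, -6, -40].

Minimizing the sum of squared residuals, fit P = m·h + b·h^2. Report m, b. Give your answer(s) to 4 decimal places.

m = 2.0430, b = -2.0288

Normal-equation sums: Σh·h = 43, Σh·h^2 = 99, Σh^2·h^2 = 739.
For MᵀP: Σh·P = -113, Σh^2·P = -1297.
det = 43·739 − 99² = 21976.
m = ((-113)·739 − 99·(-1297))/21976 = 5612/2747; b = (43·(-1297) − 99·(-113))/21976 = -5573/2747.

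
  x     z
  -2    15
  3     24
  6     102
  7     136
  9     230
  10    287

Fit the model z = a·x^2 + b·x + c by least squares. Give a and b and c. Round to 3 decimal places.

Entries of AᵀA: Σx^2·x^2 = 20355, Σx^2·x = 2307, Σx^2 = 279, Σx·x = 279, Σx = 33, Σ1 = 6.
For Aᵀz: Σx^2·z = 57942, Σx·z = 6546, Σz = 794.
Row-reducing yields a = 12209/4098, b = -25739/20490, c = 7241/10245.

a = 2.979, b = -1.256, c = 0.707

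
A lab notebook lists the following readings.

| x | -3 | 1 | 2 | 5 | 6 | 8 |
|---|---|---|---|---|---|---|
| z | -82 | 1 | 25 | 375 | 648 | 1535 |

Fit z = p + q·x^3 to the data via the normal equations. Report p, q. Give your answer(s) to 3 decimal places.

p = -0.459, q = 3.000

AᵀA·[p, q]ᵀ = Aᵀz reads: 6·p + 835·q = 2502;  835·p + 325219·q = 975178.
det = 6·325219 − 835² = 1254089.
p = (2502·325219 − 835·975178)/1254089 = -575692/1254089; q = (6·975178 − 835·2502)/1254089 = 3761898/1254089.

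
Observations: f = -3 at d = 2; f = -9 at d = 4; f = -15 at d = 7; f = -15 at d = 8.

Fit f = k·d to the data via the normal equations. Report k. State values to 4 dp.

Compute the Gram sums: Σd·d = 133.
Moment sums: Σd·f = -267.
AᵀA·[k]ᵀ = Aᵀf becomes [[133]]·[k]ᵀ = [-267]ᵀ.
Hence k = -267 / 133 ≈ -2.00752.

k = -2.0075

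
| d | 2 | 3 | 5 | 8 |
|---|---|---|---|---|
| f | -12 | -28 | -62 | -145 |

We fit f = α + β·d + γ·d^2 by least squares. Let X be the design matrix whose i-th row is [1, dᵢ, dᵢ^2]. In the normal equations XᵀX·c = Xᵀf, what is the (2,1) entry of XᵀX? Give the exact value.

Row 2 ↔ basis d, column 1 ↔ basis 1, so (XᵀX)_{2,1} = Σᵢ d = (2)·(1) + (3)·(1) + (5)·(1) + (8)·(1) = 18.

18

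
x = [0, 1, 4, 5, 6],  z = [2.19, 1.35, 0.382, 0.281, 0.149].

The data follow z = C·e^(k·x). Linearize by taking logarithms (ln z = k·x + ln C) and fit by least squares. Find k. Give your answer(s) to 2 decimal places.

k = -0.43

Linearized form: ln z = k·x + ln C. From the 5 transformed points,
XᵀX = [[78.0000, 16.0000]; [16.0000, 5]], rhs = [-21.3191, -3.0515]ᵀ  (here Σx = 16.0000, Σ(x)² = 78.0000, Σln z = -3.0515, Σx·ln z = -21.3191).
Solving (det = 134.0000): k = -0.43113, ln C = 0.76929.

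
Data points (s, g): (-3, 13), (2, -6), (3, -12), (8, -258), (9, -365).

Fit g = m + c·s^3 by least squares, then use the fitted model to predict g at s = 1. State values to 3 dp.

ĝ = -0.955

The normal system MᵀM·[m, c]ᵀ = Mᵀg is [[5, 1249]; [1249, 795107]]·[m, c]ᵀ = [-628, -398904]ᵀ.
Δ = 5·795107 − 1249² = 2415534.
m = ((-628)·795107 − 1249·(-398904))/2415534 = -548050/1207767; c = (5·(-398904) − 1249·(-628))/2415534 = -605074/1207767.
At s = 1: ĝ = (-548050/1207767)·(1) + (-605074/1207767)·(1) = -1153124/1207767.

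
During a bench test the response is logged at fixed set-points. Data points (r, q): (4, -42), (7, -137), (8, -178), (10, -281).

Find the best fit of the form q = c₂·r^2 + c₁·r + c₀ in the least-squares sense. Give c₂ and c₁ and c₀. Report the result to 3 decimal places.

c₂ = -2.800, c₁ = -0.587, c₀ = 5.053

Sums needed: Σr^2·r^2 = 16753, Σr^2·r = 1919, Σr^2 = 229, Σr·r = 229, Σr = 29, Σ1 = 4.
Right-hand side: Σr^2·q = -46877, Σr·q = -5361, Σq = -638.
XᵀX·[c₂, c₁, c₀]ᵀ = Xᵀq becomes [[16753, 1919, 229]; [1919, 229, 29]; [229, 29, 4]]·[c₂, c₁, c₀]ᵀ = [-46877, -5361, -638]ᵀ.
Inverting the 3×3 Gram matrix, [c₂, c₁, c₀]ᵀ = [-14/5, -44/75, 379/75]ᵀ.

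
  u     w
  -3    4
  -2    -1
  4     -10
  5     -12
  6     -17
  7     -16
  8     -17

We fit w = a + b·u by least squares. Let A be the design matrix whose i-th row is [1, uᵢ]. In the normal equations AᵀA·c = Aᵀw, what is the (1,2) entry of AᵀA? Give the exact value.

25

Row 1 ↔ basis 1, column 2 ↔ basis u, so (AᵀA)_{1,2} = Σᵢ u = (1)·(-3) + (1)·(-2) + (1)·(4) + (1)·(5) + (1)·(6) + (1)·(7) + (1)·(8) = 25.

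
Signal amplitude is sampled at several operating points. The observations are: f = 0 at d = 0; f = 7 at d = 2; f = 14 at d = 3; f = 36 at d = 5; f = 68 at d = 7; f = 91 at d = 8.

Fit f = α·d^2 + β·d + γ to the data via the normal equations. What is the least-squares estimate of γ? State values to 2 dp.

γ = 0.36

Forming AᵀA = [[7219, 1015, 151]; [1015, 151, 25]; [151, 25, 6]] and Aᵀf = [10210, 1440, 216]ᵀ gives AᵀA·[α, β, γ]ᵀ = Aᵀf.
Solving the 3×3 system (Gaussian elimination) gives α = 45697/33744, β = 12605/33744, γ = 2037/5624.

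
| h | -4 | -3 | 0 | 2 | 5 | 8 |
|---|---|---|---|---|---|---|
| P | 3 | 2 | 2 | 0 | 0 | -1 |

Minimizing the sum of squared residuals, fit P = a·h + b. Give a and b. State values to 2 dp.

The normal equations are: 118·a + 8·b = -26;  8·a + 6·b = 6.
(Σh·h = 118, Σh = 8, Σ1 = 6, Σh·P = -26, ΣP = 6.)
Δ = 118·6 − 8² = 644.
a = ((-26)·6 − 8·6)/644 = -51/161; b = (118·6 − 8·(-26))/644 = 229/161.

a = -0.32, b = 1.42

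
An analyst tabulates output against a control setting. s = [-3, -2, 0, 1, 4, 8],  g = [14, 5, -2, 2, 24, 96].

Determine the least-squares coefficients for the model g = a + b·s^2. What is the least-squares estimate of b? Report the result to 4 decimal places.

b = 1.5109

Normal-equation sums: Σ1 = 6, Σs^2 = 94, Σs^2·s^2 = 4450.
Moment sums: Σg = 139, Σs^2·g = 6676.
AᵀA·[a, b]ᵀ = Aᵀg becomes [[6, 94]; [94, 4450]]·[a, b]ᵀ = [139, 6676]ᵀ.
Determinant 6·4450 − 94² = 17864.
a = (139·4450 − 94·6676)/17864 = -4497/8932; b = (6·6676 − 94·139)/17864 = 13495/8932.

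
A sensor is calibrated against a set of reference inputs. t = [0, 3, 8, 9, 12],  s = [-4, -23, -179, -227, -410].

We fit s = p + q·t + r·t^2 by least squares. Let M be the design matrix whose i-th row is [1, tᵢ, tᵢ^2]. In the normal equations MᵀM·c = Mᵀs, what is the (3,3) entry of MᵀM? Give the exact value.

Row 3 ↔ basis t^2, column 3 ↔ basis t^2, so (MᵀM)_{3,3} = Σᵢ (t^2)·(t^2) = (0)·(0) + (9)·(9) + (64)·(64) + (81)·(81) + (144)·(144) = 31474.

31474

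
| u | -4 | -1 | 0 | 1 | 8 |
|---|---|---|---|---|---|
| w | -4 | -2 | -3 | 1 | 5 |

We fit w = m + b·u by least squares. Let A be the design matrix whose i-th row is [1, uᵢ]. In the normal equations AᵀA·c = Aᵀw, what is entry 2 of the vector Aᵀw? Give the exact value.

Entry 2 ↔ basis u, so (Aᵀw)_{2} = Σᵢ (u)·wᵢ = (-4)·(-4) + (-1)·(-2) + (0)·(-3) + (1)·(1) + (8)·(5) = 59.

59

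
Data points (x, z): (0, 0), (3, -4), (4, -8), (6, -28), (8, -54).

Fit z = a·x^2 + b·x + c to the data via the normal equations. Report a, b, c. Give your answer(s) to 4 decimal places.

a = -1.1251, b = 2.2165, c = 0.0172

Setting ∂/∂a … = 0 gives: 5729·a + 819·b + 125·c = -4628;  819·a + 125·b + 21·c = -644;  125·a + 21·b + 5·c = -94.
(Σx^2·x^2 = 5729, Σx^2·x = 819, Σx^2 = 125, Σx·x = 125, Σx = 21, Σ1 = 5, Σx^2·z = -4628, Σx·z = -644, Σz = -94.)
Inverting the 3×3 Gram matrix, [a, b, c]ᵀ = [-13207/11739, 1239/559, 202/11739]ᵀ.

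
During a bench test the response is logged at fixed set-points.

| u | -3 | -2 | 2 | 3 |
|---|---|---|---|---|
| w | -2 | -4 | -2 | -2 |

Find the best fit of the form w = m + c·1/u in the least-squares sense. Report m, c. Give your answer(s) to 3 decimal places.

Compute the Gram sums: Σ1 = 4, Σ1/u = 0, Σ1/u·1/u = 13/18.
For Mᵀw: Σw = -10, Σ1/u·w = 1.
Δ = 4·(13/18) − 0² = 26/9.
m = ((-10)·(13/18) − 0·1)/(26/9) = -5/2; c = (4·1 − 0·(-10))/(26/9) = 18/13.

m = -2.500, c = 1.385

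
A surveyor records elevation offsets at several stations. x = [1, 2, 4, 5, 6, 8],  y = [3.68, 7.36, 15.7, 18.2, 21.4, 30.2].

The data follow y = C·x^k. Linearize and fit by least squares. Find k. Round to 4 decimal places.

k = 1.0029

Linearized form: ln y = k·ln x + ln C. From the 6 transformed points,
Sums: Σln x = 7.5601, Σ(ln x)² = 12.5270, Σln y = 15.4253, Σln x·ln y = 22.4459.
Normal system: [[12.5270, 7.5601]; [7.5601, 6]]·[k, ln C]ᵀ = [22.4459, 15.4253]ᵀ.
Solving (det = 18.0074): k = 1.00286, ln C = 1.30727.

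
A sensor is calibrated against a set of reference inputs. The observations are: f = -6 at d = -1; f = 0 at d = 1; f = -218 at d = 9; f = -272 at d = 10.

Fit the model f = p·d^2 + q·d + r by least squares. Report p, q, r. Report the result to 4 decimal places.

Entries of XᵀX: Σd^2·d^2 = 16563, Σd^2·d = 1729, Σd^2 = 183, Σd·d = 183, Σd = 19, Σ1 = 4.
For Xᵀf: Σd^2·f = -44864, Σd·f = -4676, Σf = -496.
Normal equations: [[16563, 1729, 183]; [1729, 183, 19]; [183, 19, 4]]·[p, q, r]ᵀ = [-44864, -4676, -496]ᵀ.
Inverting the 3×3 Gram matrix, [p, q, r]ᵀ = [-61833/20522, 59837/20522, -47/10261]ᵀ.

p = -3.0130, q = 2.9157, r = -0.0046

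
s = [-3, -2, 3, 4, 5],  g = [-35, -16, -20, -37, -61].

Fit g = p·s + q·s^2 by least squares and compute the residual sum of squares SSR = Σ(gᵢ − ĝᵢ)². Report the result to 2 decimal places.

SSR = 2.48

Compute the Gram sums: Σs·s = 63, Σs·s^2 = 181, Σs^2·s^2 = 1059.
For Xᵀg: Σs·g = -376, Σs^2·g = -2676.
Normal equations: [[63, 181]; [181, 1059]]·[p, q]ᵀ = [-376, -2676]ᵀ.
Determinant 63·1059 − 181² = 33956.
p = ((-376)·1059 − 181·(-2676))/33956 = 21543/8489; q = (63·(-2676) − 181·(-376))/33956 = -25133/8489.
Residuals: -6289/8489, 7794/8489, -8212/8489, 1863/8489, 2781/8489; SSR = 21079/8489.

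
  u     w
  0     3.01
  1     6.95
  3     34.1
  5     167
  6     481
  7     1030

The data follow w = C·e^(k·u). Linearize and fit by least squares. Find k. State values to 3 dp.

Let Y = ln w. Fitting Y = k·u + ln C by least squares:
Σu = 22.0000, Σ(u)² = 120.0000, Σln w = 24.8012, Σu·ln w = 123.7330.
Normal system: [[120.0000, 22.0000]; [22.0000, 6]]·[k, ln C]ᵀ = [123.7330, 24.8012]ᵀ.
Slope k = (n·Σu·ln w − Σu·Σln w)/(n·Σ(u)² − (Σu)²) = (6·123.7330 − 22.0000·24.8012)/236.0000 = 0.83378; ln C = (Σln w − k·Σu)/n = 1.07632.

k = 0.834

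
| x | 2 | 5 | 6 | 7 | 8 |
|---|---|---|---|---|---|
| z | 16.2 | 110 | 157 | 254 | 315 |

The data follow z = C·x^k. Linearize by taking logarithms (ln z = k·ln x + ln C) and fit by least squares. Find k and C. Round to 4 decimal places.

With ln zᵢ as the transformed response and ln xᵢ as the regressor:
XᵀX = [[14.3918, 8.1197]; [8.1197, 5]], rhs = [41.2924, 23.8316]ᵀ  (here Σln x = 8.1197, Σ(ln x)² = 14.3918, Σln z = 23.8316, Σln x·ln z = 41.2924).
Slope k = (n·Σln x·ln z − Σln x·Σln z)/(n·Σ(ln x)² − (Σln x)²) = (5·41.2924 − 8.1197·23.8316)/6.0295 = 2.14884; ln C = (Σln z − k·Σln x)/n = 1.27674, so C = exp(1.27674) = 3.58492.

k = 2.1488, C = 3.5849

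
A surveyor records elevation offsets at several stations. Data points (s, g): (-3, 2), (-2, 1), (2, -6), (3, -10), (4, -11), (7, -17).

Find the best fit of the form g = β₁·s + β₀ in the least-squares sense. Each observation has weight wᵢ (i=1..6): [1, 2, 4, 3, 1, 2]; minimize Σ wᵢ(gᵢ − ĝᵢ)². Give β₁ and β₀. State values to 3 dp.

Sums needed: Σwᵢ·s·s = 174, Σwᵢ·s = 28, Σwᵢ·1 = 13.
For MᵀWg: Σwᵢ·s·g = -430, Σwᵢ·g = -95.
Eliminating β₀: 13·(row 1) − 28·(row 2) gives 1478·β₁ = 13·(-430) − 28·(-95) = -2930, so β₁ = -1465/739.
Then β₀ = ((-95) − 28·(-1465/739))/13 = -2245/739.

β₁ = -1.982, β₀ = -3.038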